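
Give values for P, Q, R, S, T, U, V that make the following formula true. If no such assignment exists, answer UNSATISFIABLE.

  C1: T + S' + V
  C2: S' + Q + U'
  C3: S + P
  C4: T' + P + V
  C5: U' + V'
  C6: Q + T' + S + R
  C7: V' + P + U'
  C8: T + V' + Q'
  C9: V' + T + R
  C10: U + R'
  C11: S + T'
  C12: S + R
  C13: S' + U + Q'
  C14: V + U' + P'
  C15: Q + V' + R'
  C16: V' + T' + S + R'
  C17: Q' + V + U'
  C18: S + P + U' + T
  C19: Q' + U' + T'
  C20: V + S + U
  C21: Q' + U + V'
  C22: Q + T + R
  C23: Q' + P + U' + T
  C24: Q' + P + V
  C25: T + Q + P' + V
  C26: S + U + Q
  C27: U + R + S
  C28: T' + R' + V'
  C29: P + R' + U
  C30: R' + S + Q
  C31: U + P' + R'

P=0; Q=0; R=0; S=1; T=1; U=0; V=1

Branch on S: set S = 1.
Branch on T: set T = 1.
Branch on Q: set Q = 0.
The clause (U') is unit, so U = 0.
The clause (R') is unit, so R = 0.
Branch on P: set P = 0.
The clause (V) is unit, so V = 1.
Every clause now holds.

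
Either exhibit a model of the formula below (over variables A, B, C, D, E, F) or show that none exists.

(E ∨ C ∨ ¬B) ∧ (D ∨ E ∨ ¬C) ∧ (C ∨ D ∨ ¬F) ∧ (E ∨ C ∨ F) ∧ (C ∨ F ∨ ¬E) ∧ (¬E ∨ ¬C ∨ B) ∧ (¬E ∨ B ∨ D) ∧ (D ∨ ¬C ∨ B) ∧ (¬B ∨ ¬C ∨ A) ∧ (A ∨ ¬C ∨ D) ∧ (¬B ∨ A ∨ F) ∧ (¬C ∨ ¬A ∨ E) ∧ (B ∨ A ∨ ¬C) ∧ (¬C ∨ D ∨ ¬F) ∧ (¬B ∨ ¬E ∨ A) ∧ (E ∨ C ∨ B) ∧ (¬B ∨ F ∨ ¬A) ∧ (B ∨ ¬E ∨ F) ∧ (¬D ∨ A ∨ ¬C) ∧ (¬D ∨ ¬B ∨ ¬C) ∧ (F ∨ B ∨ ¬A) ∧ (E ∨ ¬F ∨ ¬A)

A ↦ True,  B ↦ False,  C ↦ False,  D ↦ True,  E ↦ True,  F ↦ True

Case E = True:
Case C = False:
The clause (F) is unit, so F = True.
The clause (D) is unit, so D = True.
Case B = False:
No clause remains; A is free.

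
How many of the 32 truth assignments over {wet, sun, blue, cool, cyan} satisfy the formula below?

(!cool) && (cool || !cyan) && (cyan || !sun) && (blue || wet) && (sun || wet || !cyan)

3

There are 2^5 = 32 truth assignments over (wet, sun, blue, cool, cyan).
Split on blue. With blue = true, the clauses containing blue are satisfied and !blue drops from the rest; 2 of the 2^4 = 16 assignments to the other variables satisfy what remains.
With blue = false, by the same count on the reduced clause set, 1 assignment works.
Total: 2 + 1 = 3.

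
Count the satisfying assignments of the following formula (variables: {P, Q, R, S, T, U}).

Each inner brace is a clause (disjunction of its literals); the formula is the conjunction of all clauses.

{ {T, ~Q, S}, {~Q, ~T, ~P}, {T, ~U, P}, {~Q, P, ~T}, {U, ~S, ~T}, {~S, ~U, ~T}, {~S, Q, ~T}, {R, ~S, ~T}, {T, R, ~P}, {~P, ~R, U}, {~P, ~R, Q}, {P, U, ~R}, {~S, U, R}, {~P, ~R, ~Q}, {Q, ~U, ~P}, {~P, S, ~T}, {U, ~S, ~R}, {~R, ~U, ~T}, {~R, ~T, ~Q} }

3

There are 2^6 = 64 truth assignments over (P, Q, R, S, T, U).
Split on P. With P = 1, the clauses containing P are satisfied and ~P drops from the rest; 0 of the 2^5 = 32 assignments to the other variables satisfy what remains.
With P = 0, by the same count on the reduced clause set, 3 assignments work.
Total: 0 + 3 = 3.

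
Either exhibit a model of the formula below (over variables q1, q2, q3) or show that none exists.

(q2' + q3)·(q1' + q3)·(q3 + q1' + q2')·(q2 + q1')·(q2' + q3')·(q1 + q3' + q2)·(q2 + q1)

Try q2 = 0.
From the singleton clause (q1'), q1 = 0.
Now (q1) is unsatisfied and unit — conflict.
Undo q2 and try q2 = 1.
From the singleton clause (q3), q3 = 1.
Now (q3') is unsatisfied and unit — conflict.
Both values of q2 lead to a conflict.

UNSATISFIABLE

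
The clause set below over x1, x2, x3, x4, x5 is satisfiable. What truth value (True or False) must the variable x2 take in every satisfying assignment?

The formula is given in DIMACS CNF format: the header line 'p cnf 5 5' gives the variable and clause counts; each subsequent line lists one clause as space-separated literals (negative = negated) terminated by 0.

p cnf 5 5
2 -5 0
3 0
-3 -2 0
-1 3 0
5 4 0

False

Suppose x2 = True.
From the singleton clause (x3), x3 = True.
Now (¬x3) is unsatisfied and unit — conflict.
So every satisfying assignment has x2 = False.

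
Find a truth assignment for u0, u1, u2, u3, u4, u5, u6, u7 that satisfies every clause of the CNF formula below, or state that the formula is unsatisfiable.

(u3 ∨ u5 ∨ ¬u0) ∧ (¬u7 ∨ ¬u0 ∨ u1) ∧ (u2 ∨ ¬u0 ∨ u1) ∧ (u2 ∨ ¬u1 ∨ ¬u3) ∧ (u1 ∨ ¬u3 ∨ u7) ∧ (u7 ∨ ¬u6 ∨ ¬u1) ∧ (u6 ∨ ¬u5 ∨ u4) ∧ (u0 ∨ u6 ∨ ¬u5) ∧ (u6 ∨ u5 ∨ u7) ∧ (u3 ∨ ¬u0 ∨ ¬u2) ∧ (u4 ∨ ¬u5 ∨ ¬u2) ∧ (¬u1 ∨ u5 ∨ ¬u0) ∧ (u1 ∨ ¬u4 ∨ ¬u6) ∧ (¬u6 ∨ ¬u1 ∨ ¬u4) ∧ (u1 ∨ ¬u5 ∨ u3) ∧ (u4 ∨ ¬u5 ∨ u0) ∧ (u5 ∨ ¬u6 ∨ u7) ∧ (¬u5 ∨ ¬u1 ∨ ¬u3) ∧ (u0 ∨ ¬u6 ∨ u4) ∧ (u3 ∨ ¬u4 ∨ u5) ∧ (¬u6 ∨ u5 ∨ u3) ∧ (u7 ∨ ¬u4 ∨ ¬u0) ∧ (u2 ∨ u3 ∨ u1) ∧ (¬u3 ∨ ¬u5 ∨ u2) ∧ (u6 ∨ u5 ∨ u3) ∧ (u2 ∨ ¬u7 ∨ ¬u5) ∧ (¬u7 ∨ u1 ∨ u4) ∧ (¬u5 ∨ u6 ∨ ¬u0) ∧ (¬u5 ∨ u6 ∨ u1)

Suppose u3 = True.
Suppose u2 = True.
Suppose u1 = True.
(¬u5) alone gives u5 = False.
(¬u0) alone gives u0 = False.
Suppose u7 = True.
Suppose u6 = False.
No clause remains; u4 is free.

u0 ↦ False, u1 ↦ True, u2 ↦ True, u3 ↦ True, u4 ↦ False, u5 ↦ False, u6 ↦ False, u7 ↦ True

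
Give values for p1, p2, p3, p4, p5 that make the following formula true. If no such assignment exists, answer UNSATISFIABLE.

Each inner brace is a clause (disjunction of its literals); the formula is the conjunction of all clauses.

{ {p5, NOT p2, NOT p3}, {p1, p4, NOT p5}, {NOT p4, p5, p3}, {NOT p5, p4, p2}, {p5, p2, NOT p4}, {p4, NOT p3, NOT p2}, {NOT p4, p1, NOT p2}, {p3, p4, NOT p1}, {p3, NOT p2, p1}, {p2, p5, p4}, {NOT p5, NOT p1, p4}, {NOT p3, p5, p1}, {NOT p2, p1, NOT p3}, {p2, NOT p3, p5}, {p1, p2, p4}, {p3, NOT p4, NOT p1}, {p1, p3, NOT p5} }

p1=false, p2=false, p3=true, p4=true, p5=true

Suppose p5 = true.
Suppose p1 = false.
The clause (p4) is unit, so p4 = true.
The clause (NOT p2) is unit, so p2 = false.
The clause (p3) is unit, so p3 = true.
All clauses are satisfied.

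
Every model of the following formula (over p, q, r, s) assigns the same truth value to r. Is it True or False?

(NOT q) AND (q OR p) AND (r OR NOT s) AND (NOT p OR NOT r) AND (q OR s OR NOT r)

Suppose r = true.
(NOT q) alone gives q = false.
(p) alone gives p = true.
Now (NOT p) is unsatisfied and unit — conflict.
So every satisfying assignment has r = False.

False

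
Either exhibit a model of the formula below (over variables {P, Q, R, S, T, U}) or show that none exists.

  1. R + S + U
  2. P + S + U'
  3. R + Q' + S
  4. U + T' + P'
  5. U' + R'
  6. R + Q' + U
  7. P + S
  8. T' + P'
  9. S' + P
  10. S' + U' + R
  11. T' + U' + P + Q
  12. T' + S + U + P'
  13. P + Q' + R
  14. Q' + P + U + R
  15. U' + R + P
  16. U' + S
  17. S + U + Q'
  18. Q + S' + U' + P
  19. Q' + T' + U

Case U = 0:
Case R = 1:
Case T = 0:
Case P = 1:
Case S = 1:
No clause remains; Q is free.

P=1,  Q=0,  R=1,  S=1,  T=0,  U=0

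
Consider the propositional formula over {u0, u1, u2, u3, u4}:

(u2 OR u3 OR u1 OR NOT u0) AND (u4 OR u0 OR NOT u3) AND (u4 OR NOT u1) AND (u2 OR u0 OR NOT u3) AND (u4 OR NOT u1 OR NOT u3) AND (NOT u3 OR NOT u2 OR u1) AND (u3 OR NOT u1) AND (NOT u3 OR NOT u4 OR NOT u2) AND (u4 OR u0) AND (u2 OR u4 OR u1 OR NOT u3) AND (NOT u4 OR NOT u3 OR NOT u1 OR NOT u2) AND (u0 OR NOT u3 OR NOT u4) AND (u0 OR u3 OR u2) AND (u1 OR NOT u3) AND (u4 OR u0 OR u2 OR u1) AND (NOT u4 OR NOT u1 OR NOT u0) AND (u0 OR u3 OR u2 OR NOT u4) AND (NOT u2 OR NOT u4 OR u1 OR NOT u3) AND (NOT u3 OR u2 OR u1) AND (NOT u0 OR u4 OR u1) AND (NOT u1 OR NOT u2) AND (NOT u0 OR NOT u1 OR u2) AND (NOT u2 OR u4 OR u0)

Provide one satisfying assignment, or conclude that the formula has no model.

Try u4 = true.
Try u3 = false.
From the singleton clause (NOT u1), u1 = false.
Try u2 = true.
No clause remains; u0 is free.

u0=true; u1=false; u2=true; u3=false; u4=true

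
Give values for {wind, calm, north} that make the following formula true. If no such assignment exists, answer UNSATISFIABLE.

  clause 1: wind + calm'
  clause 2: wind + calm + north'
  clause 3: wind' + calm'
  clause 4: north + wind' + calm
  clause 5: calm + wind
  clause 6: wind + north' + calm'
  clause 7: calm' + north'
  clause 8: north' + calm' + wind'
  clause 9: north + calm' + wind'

wind ↦ 1, calm ↦ 0, north ↦ 1

Case wind = 1:
The clause (calm') is unit, so calm = 0.
The clause (north) is unit, so north = 1.
All clauses are satisfied.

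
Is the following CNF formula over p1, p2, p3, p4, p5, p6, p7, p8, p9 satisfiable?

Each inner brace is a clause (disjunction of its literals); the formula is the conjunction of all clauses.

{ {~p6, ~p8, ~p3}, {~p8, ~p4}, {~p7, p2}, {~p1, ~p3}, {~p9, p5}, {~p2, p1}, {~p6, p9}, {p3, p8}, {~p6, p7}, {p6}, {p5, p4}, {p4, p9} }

From the singleton clause (p6), p6 = 1.
From the singleton clause (p9), p9 = 1.
From the singleton clause (p5), p5 = 1.
From the singleton clause (p7), p7 = 1.
From the singleton clause (p2), p2 = 1.
From the singleton clause (p1), p1 = 1.
From the singleton clause (~p3), p3 = 0.
From the singleton clause (p8), p8 = 1.
From the singleton clause (~p4), p4 = 0.
Every clause now holds.
A satisfying assignment: p1=1; p2=1; p3=0; p4=0; p5=1; p6=1; p7=1; p8=1; p9=1.

Yes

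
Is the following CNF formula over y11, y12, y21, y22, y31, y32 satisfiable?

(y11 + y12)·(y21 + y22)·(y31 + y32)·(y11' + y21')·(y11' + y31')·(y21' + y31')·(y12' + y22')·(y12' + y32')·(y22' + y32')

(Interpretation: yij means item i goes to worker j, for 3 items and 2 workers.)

No

Branch on y11: set y11 = 1.
From the singleton clause (y21'), y21 = 0.
From the singleton clause (y22), y22 = 1.
From the singleton clause (y31'), y31 = 0.
From the singleton clause (y32), y32 = 1.
Now (y32') is unsatisfied and unit — conflict.
That branch fails; take y11 = 0 instead.
From the singleton clause (y12), y12 = 1.
From the singleton clause (y22'), y22 = 0.
From the singleton clause (y21), y21 = 1.
From the singleton clause (y31'), y31 = 0.
From the singleton clause (y32), y32 = 1.
Now (y32') is unsatisfied and unit — conflict.
Both values of y11 lead to a conflict.
No assignment satisfies every clause.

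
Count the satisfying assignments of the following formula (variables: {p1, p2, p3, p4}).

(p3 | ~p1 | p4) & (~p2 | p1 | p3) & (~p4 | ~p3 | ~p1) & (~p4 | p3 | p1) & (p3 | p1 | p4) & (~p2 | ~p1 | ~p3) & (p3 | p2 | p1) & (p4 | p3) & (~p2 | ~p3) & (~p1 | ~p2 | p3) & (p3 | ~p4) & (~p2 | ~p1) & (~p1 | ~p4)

3

There are 2^4 = 16 truth assignments over (p1, p2, p3, p4).
Check each against the 13 clauses (columns in the order p1, p2, p3, p4):
  F F F F  ✗ fails (p3 | p1 | p4)
  F F F T  ✗ fails (~p4 | p3 | p1)
  F F T F  ✓ satisfies all
  F F T T  ✓ satisfies all
  F T F F  ✗ fails (~p2 | p1 | p3)
  F T F T  ✗ fails (~p2 | p1 | p3)
  F T T F  ✗ fails (~p2 | ~p3)
  F T T T  ✗ fails (~p2 | ~p3)
  T F F F  ✗ fails (p3 | ~p1 | p4)
  T F F T  ✗ fails (p3 | ~p4)
  T F T F  ✓ satisfies all
  T F T T  ✗ fails (~p4 | ~p3 | ~p1)
  T T F F  ✗ fails (p3 | ~p1 | p4)
  T T F T  ✗ fails (~p1 | ~p2 | p3)
  T T T F  ✗ fails (~p2 | ~p1 | ~p3)
  T T T T  ✗ fails (~p4 | ~p3 | ~p1)
3 of the 16 rows are models.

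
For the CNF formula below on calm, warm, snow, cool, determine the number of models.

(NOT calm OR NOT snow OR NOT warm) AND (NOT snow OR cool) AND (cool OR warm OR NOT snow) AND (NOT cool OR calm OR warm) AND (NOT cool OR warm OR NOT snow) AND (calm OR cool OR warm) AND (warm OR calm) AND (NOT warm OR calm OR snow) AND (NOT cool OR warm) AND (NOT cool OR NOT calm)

There are 2^4 = 16 truth assignments over (calm, warm, snow, cool).
Split on cool. With cool = true, the clauses containing cool are satisfied and NOT cool drops from the rest; 1 of the 2^3 = 8 assignments to the other variables satisfy what remains.
With cool = false, by the same count on the reduced clause set, 2 assignments work.
(One model: calm=F, warm=T, snow=T, cool=T.)
Total: 1 + 2 = 3.

3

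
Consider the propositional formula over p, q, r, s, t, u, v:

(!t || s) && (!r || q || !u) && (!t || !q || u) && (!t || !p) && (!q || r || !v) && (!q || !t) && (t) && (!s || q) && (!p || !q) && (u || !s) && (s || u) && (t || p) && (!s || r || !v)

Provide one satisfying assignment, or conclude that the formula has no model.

UNSATISFIABLE

Unit clause (t) forces t = true.
Unit clause (s) forces s = true.
Unit clause (!p) forces p = false.
Unit clause (!q) forces q = false.
Now (q) is unsatisfied and unit — conflict.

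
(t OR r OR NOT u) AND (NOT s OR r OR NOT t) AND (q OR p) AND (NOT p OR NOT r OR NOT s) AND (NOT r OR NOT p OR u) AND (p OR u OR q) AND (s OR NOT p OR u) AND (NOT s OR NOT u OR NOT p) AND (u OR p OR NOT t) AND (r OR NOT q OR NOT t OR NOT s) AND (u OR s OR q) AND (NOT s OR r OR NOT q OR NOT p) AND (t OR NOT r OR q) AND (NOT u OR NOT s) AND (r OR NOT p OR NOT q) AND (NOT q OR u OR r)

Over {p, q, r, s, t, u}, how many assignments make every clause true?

There are 2^6 = 64 truth assignments over (p, q, r, s, t, u).
Split on t. With t = true, the clauses containing t are satisfied and NOT t drops from the rest; 5 of the 2^5 = 32 assignments to the other variables satisfy what remains.
With t = false, by the same count on the reduced clause set, 5 assignments work.
Total: 5 + 5 = 10.

10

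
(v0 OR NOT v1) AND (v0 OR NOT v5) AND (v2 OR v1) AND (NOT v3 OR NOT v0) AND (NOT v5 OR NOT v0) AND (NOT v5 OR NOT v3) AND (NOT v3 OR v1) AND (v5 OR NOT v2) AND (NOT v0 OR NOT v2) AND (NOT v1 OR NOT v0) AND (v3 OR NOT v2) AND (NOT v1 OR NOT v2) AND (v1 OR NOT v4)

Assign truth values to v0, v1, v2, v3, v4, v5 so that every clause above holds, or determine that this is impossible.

Branch on v0: set v0 = true.
From the singleton clause (NOT v3), v3 = false.
From the singleton clause (NOT v5), v5 = false.
From the singleton clause (NOT v2), v2 = false.
From the singleton clause (v1), v1 = true.
But (NOT v1) is also a unit clause — contradiction.
Backtrack on v0: now try v0 = false.
From the singleton clause (NOT v1), v1 = false.
From the singleton clause (NOT v5), v5 = false.
From the singleton clause (v2), v2 = true.
But (NOT v2) is also a unit clause — contradiction.
Both values of v0 lead to a conflict.

UNSATISFIABLE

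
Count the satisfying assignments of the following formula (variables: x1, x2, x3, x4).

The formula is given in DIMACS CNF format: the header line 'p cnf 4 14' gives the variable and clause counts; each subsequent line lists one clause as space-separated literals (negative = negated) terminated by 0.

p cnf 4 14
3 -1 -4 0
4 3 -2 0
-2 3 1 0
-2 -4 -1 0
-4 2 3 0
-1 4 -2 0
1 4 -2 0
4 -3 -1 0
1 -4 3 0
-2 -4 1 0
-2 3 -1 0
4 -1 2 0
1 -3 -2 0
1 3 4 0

3

There are 2^4 = 16 truth assignments over (x1, x2, x3, x4).
Check each against the 14 clauses (columns in the order x1, x2, x3, x4):
  F F F F  ✗ fails (x1 ∨ x3 ∨ x4)
  F F F T  ✗ fails (¬x4 ∨ x2 ∨ x3)
  F F T F  ✓ satisfies all
  F F T T  ✓ satisfies all
  F T F F  ✗ fails (x4 ∨ x3 ∨ ¬x2)
  F T F T  ✗ fails (¬x2 ∨ x3 ∨ x1)
  F T T F  ✗ fails (x1 ∨ x4 ∨ ¬x2)
  F T T T  ✗ fails (¬x2 ∨ ¬x4 ∨ x1)
  T F F F  ✗ fails (x4 ∨ ¬x1 ∨ x2)
  T F F T  ✗ fails (x3 ∨ ¬x1 ∨ ¬x4)
  T F T F  ✗ fails (x4 ∨ ¬x3 ∨ ¬x1)
  T F T T  ✓ satisfies all
  T T F F  ✗ fails (x4 ∨ x3 ∨ ¬x2)
  T T F T  ✗ fails (x3 ∨ ¬x1 ∨ ¬x4)
  T T T F  ✗ fails (¬x1 ∨ x4 ∨ ¬x2)
  T T T T  ✗ fails (¬x2 ∨ ¬x4 ∨ ¬x1)
3 of the 16 rows are models.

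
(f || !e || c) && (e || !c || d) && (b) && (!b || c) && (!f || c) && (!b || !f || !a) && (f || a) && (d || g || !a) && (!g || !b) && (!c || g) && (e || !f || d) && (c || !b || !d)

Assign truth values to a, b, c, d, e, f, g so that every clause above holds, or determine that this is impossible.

Unit clause (b) forces b = true.
Unit clause (c) forces c = true.
Unit clause (!g) forces g = false.
Now (g) is unsatisfied and unit — conflict.

UNSATISFIABLE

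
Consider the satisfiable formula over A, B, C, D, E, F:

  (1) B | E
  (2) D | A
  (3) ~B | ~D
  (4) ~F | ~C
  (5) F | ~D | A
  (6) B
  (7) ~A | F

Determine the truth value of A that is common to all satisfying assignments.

True

Suppose A = 0.
(D) alone gives D = 1.
(~B) alone gives B = 0.
That conflicts with the unit clause (B).
So every satisfying assignment has A = True.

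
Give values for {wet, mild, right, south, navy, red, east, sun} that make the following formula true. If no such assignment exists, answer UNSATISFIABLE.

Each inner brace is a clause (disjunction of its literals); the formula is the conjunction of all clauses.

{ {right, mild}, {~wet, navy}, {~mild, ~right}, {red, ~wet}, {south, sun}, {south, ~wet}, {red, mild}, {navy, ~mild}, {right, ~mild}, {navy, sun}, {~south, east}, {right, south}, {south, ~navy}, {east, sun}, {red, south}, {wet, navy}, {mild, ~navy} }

UNSATISFIABLE

Case right = 1:
(~mild) alone gives mild = 0.
(red) alone gives red = 1.
(~navy) alone gives navy = 0.
(~wet) alone gives wet = 0.
That conflicts with the unit clause (wet).
So right must be the other value — set right = 0.
(mild) alone gives mild = 1.
That conflicts with the unit clause (~mild).
Neither right = 1 nor right = 0 works.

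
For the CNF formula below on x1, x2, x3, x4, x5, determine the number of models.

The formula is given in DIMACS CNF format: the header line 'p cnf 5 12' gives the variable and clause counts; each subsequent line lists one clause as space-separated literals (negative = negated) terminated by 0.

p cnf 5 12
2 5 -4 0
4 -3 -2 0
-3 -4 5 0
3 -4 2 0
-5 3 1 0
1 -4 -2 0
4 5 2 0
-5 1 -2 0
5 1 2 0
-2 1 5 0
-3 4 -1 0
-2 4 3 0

7

There are 2^5 = 32 truth assignments over (x1, x2, x3, x4, x5).
Split on x5. With x5 = True, the clauses containing x5 are satisfied and ¬x5 drops from the rest; 6 of the 2^4 = 16 assignments to the other variables satisfy what remains.
With x5 = False, by the same count on the reduced clause set, 1 assignment works.
Total: 6 + 1 = 7.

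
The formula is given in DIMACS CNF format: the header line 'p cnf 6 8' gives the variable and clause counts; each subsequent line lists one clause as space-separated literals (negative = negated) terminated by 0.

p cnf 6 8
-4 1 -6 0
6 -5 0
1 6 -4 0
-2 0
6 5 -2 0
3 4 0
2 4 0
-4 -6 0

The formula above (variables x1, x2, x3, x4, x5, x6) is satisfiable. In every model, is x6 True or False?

False

Suppose x6 = True.
Unit clause (¬x2) forces x2 = False.
Unit clause (x4) forces x4 = True.
Now (¬x4) is unsatisfied and unit — conflict.
So every satisfying assignment has x6 = False.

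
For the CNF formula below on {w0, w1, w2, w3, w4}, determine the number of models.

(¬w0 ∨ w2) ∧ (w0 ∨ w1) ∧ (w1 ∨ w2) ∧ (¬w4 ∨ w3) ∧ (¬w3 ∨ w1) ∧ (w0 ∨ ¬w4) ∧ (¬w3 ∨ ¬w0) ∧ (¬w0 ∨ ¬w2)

There are 2^5 = 32 truth assignments over (w0, w1, w2, w3, w4).
Split on w4. With w4 = True, the clauses containing w4 are satisfied and ¬w4 drops from the rest; 0 of the 2^4 = 16 assignments to the other variables satisfy what remains.
With w4 = False, by the same count on the reduced clause set, 4 assignments work.
Total: 0 + 4 = 4.

4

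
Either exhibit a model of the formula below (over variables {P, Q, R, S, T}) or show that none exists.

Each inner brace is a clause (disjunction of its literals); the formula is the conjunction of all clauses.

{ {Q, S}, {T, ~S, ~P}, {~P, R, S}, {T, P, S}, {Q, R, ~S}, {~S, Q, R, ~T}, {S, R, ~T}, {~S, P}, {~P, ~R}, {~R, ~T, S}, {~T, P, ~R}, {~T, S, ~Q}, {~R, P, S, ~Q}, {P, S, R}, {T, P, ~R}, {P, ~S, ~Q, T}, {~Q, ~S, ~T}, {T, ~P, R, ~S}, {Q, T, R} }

UNSATISFIABLE

Try Q = 1.
Try S = 0.
Unit clause (~T) forces T = 0.
Unit clause (P) forces P = 1.
Unit clause (R) forces R = 1.
That conflicts with the unit clause (~R).
Backtrack on S: now try S = 1.
Unit clause (P) forces P = 1.
Unit clause (T) forces T = 1.
That conflicts with the unit clause (~T).
Neither S = 1 nor S = 0 works.
Backtrack on Q: now try Q = 0.
Unit clause (S) forces S = 1.
Unit clause (R) forces R = 1.
Unit clause (P) forces P = 1.
That conflicts with the unit clause (~P).
Neither Q = 1 nor Q = 0 works.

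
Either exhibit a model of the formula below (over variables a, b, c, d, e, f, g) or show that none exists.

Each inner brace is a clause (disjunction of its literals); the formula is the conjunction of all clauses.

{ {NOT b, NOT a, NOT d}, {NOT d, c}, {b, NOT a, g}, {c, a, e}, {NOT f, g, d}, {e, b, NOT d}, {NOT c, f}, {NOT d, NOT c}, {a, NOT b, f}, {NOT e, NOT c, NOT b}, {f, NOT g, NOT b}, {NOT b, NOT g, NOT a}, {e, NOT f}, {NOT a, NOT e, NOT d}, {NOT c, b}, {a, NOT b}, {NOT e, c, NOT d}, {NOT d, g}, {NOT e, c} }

Try d = false.
Try f = false.
From the singleton clause (NOT c), c = false.
From the singleton clause (NOT e), e = false.
From the singleton clause (a), a = true.
Try b = false.
From the singleton clause (g), g = true.
All clauses are satisfied.

a=true, b=false, c=false, d=false, e=false, f=false, g=true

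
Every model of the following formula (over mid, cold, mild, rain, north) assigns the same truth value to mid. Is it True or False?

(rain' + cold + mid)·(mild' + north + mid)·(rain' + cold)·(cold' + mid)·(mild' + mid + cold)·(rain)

True

Suppose mid = 0.
Unit clause (cold') forces cold = 0.
Unit clause (rain') forces rain = 0.
But (rain) is also a unit clause — contradiction.
So every satisfying assignment has mid = True.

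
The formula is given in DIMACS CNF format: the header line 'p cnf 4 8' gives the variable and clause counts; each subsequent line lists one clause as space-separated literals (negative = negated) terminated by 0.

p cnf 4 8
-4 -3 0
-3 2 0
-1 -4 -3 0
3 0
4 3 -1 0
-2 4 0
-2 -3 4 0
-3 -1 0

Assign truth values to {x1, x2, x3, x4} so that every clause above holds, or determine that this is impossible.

From the singleton clause (x3), x3 = True.
From the singleton clause (¬x4), x4 = False.
From the singleton clause (x2), x2 = True.
That conflicts with the unit clause (¬x2).

UNSATISFIABLE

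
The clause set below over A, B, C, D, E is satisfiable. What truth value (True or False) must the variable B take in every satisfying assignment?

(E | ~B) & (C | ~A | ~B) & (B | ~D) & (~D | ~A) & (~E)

False

Suppose B = 1.
Unit clause (E) forces E = 1.
But (~E) is also a unit clause — contradiction.
So every satisfying assignment has B = False.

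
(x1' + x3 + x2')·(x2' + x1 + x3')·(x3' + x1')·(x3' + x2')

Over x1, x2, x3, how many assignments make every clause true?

There are 2^3 = 8 truth assignments over (x1, x2, x3).
Check each against the 4 clauses (columns in the order x1, x2, x3):
  F F F  ✓ satisfies all
  F F T  ✓ satisfies all
  F T F  ✓ satisfies all
  F T T  ✗ fails (x2' + x1 + x3')
  T F F  ✓ satisfies all
  T F T  ✗ fails (x3' + x1')
  T T F  ✗ fails (x1' + x3 + x2')
  T T T  ✗ fails (x3' + x1')
4 of the 8 rows are models.

4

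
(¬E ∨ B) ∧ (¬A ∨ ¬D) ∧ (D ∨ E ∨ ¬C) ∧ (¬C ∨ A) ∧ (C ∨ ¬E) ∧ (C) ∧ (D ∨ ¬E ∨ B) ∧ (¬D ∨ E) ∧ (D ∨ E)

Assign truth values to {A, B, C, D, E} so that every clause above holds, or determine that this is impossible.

A ↦ True; B ↦ True; C ↦ True; D ↦ False; E ↦ True

Unit clause (C) forces C = True.
Unit clause (A) forces A = True.
Unit clause (¬D) forces D = False.
Unit clause (E) forces E = True.
Unit clause (B) forces B = True.
All clauses are satisfied.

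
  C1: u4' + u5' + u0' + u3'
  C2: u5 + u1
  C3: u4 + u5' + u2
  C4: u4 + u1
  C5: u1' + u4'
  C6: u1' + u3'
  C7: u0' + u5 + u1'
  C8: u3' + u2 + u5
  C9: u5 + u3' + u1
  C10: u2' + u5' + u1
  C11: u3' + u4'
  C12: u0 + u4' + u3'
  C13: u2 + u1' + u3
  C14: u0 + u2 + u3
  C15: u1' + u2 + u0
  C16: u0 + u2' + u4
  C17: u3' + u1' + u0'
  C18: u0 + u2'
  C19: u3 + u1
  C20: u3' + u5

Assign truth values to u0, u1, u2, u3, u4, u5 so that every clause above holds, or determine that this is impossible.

Suppose u5 = 1.
Suppose u4 = 0.
Unit clause (u2) forces u2 = 1.
Unit clause (u1) forces u1 = 1.
Unit clause (u3') forces u3 = 0.
Unit clause (u0) forces u0 = 1.
This assignment satisfies each clause.

u0 ↦ 1; u1 ↦ 1; u2 ↦ 1; u3 ↦ 0; u4 ↦ 0; u5 ↦ 1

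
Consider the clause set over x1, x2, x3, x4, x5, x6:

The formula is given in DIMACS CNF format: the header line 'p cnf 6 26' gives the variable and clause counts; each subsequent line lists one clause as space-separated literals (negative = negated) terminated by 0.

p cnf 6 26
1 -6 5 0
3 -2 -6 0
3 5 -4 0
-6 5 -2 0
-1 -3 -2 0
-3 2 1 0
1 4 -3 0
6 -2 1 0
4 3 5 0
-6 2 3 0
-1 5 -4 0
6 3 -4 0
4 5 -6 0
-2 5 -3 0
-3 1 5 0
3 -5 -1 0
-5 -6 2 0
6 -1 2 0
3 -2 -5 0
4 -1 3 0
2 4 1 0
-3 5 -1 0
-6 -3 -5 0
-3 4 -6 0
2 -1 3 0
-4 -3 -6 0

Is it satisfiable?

Branch on x1: set x1 = True.
Branch on x3: set x3 = False.
(¬x5) alone gives x5 = False.
(¬x4) alone gives x4 = False.
Now (x4) is unsatisfied and unit — conflict.
Backtrack on x3: now try x3 = True.
(¬x2) alone gives x2 = False.
(x6) alone gives x6 = True.
(¬x5) alone gives x5 = False.
Now (x5) is unsatisfied and unit — conflict.
Neither x3 = True nor x3 = False works.
Backtrack on x1: now try x1 = False.
Branch on x6: set x6 = False.
(¬x2) alone gives x2 = False.
(¬x3) alone gives x3 = False.
(¬x4) alone gives x4 = False.
Now (x4) is unsatisfied and unit — conflict.
Backtrack on x6: now try x6 = True.
(x5) alone gives x5 = True.
(x2) alone gives x2 = True.
(x3) alone gives x3 = True.
Now (¬x3) is unsatisfied and unit — conflict.
Neither x6 = True nor x6 = False works.
Neither x1 = True nor x1 = False works.
No assignment satisfies every clause.

No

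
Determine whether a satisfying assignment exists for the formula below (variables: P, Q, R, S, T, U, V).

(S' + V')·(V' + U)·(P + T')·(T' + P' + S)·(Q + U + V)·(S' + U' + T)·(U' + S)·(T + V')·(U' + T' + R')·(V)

Unsatisfiable

The clause (V) is unit, so V = 1.
The clause (S') is unit, so S = 0.
The clause (U) is unit, so U = 1.
That conflicts with the unit clause (U').
No assignment satisfies every clause.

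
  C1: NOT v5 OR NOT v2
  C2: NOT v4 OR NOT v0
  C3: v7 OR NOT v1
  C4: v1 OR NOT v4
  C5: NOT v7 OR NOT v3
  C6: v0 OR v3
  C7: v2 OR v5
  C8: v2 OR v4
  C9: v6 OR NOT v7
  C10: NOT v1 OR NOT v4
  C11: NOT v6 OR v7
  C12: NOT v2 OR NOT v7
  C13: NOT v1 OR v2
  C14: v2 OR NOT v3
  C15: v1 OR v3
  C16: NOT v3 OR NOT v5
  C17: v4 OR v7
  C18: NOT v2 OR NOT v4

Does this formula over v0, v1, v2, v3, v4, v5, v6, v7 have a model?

Suppose v5 = false.
The clause (v2) is unit, so v2 = true.
The clause (NOT v7) is unit, so v7 = false.
The clause (NOT v1) is unit, so v1 = false.
The clause (NOT v4) is unit, so v4 = false.
But (v4) is also a unit clause — contradiction.
That branch fails; take v5 = true instead.
The clause (NOT v2) is unit, so v2 = false.
The clause (v4) is unit, so v4 = true.
The clause (NOT v0) is unit, so v0 = false.
The clause (v1) is unit, so v1 = true.
But (NOT v1) is also a unit clause — contradiction.
Either choice for v5 ends in contradiction.
No assignment satisfies every clause.

No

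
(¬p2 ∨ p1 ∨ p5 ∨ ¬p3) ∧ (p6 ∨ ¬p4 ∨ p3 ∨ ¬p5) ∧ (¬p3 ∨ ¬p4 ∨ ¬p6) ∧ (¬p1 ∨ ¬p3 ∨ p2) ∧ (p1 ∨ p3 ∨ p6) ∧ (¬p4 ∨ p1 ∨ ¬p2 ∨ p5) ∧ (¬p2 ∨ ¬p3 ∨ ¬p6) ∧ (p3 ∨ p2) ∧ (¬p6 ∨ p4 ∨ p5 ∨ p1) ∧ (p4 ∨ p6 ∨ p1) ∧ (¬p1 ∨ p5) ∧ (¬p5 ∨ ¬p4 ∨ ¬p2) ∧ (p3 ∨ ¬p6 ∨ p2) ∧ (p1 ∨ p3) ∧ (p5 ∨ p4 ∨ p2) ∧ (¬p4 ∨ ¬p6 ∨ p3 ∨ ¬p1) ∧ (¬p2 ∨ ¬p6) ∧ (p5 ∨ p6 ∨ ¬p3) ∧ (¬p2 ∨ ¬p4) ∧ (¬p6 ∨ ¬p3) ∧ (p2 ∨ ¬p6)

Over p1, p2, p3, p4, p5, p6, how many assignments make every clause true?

3

There are 2^6 = 64 truth assignments over (p1, p2, p3, p4, p5, p6).
Split on p5. With p5 = True, the clauses containing p5 are satisfied and ¬p5 drops from the rest; 3 of the 2^5 = 32 assignments to the other variables satisfy what remains.
With p5 = False, by the same count on the reduced clause set, 0 assignments work.
(One model: p1=F, p2=F, p3=T, p4=T, p5=T, p6=F.)
Total: 3 + 0 = 3.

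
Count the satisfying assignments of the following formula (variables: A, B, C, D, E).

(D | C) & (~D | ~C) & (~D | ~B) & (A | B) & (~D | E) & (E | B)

There are 2^5 = 32 truth assignments over (A, B, C, D, E).
Split on A. With A = 1, the clauses containing A are satisfied and ~A drops from the rest; 4 of the 2^4 = 16 assignments to the other variables satisfy what remains.
With A = 0, by the same count on the reduced clause set, 2 assignments work.
(One model: A=F, B=T, C=T, D=F, E=F.)
Total: 4 + 2 = 6.

6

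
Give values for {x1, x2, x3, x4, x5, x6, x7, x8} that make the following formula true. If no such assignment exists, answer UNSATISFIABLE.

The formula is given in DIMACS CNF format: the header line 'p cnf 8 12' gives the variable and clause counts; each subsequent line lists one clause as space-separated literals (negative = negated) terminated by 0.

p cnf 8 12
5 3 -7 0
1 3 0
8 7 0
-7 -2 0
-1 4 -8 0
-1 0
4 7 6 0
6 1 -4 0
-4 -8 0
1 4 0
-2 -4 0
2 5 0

Unit clause (¬x1) forces x1 = False.
Unit clause (x3) forces x3 = True.
Unit clause (x4) forces x4 = True.
Unit clause (x6) forces x6 = True.
Unit clause (¬x8) forces x8 = False.
Unit clause (x7) forces x7 = True.
Unit clause (¬x2) forces x2 = False.
Unit clause (x5) forces x5 = True.
This assignment satisfies each clause.

x1 ↦ False; x2 ↦ False; x3 ↦ True; x4 ↦ True; x5 ↦ True; x6 ↦ True; x7 ↦ True; x8 ↦ False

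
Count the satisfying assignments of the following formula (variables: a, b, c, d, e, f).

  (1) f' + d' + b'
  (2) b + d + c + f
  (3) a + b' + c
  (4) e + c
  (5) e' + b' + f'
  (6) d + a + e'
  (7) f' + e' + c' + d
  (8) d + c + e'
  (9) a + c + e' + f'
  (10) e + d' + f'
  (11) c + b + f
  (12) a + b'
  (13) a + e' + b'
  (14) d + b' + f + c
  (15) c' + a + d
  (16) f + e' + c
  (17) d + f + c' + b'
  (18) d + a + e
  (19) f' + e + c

13

There are 2^6 = 64 truth assignments over (a, b, c, d, e, f).
Split on a. With a = 1, the clauses containing a are satisfied and a' drops from the rest; 10 of the 2^5 = 32 assignments to the other variables satisfy what remains.
With a = 0, by the same count on the reduced clause set, 3 assignments work.
Total: 10 + 3 = 13.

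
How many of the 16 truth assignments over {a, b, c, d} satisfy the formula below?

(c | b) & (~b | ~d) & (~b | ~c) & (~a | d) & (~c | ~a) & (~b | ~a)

3

There are 2^4 = 16 truth assignments over (a, b, c, d).
Check each against the 6 clauses (columns in the order a, b, c, d):
  F F F F  ✗ fails (c | b)
  F F F T  ✗ fails (c | b)
  F F T F  ✓ satisfies all
  F F T T  ✓ satisfies all
  F T F F  ✓ satisfies all
  F T F T  ✗ fails (~b | ~d)
  F T T F  ✗ fails (~b | ~c)
  F T T T  ✗ fails (~b | ~d)
  T F F F  ✗ fails (c | b)
  T F F T  ✗ fails (c | b)
  T F T F  ✗ fails (~a | d)
  T F T T  ✗ fails (~c | ~a)
  T T F F  ✗ fails (~a | d)
  T T F T  ✗ fails (~b | ~d)
  T T T F  ✗ fails (~b | ~c)
  T T T T  ✗ fails (~b | ~d)
3 of the 16 rows are models.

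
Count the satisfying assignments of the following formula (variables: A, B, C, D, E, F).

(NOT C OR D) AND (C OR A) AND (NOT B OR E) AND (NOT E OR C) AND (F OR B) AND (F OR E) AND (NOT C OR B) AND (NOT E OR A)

There are 2^6 = 64 truth assignments over (A, B, C, D, E, F).
Split on B. With B = true, the clauses containing B are satisfied and NOT B drops from the rest; 2 of the 2^5 = 32 assignments to the other variables satisfy what remains.
With B = false, by the same count on the reduced clause set, 2 assignments work.
Total: 2 + 2 = 4.

4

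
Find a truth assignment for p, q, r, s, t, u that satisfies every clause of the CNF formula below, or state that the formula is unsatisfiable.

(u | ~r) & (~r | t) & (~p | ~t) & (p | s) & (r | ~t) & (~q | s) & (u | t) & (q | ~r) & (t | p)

Try u = 1.
Try r = 0.
(~t) alone gives t = 0.
(p) alone gives p = 1.
Try q = 0.
No clause remains; s is free.

p=1; q=0; r=0; s=0; t=0; u=1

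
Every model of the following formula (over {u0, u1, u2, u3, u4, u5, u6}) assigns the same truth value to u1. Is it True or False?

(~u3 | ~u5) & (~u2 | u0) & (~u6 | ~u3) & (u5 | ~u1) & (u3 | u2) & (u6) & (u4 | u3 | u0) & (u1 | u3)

True

Suppose u1 = 0.
Unit clause (u6) forces u6 = 1.
Unit clause (~u3) forces u3 = 0.
That conflicts with the unit clause (u3).
So every satisfying assignment has u1 = True.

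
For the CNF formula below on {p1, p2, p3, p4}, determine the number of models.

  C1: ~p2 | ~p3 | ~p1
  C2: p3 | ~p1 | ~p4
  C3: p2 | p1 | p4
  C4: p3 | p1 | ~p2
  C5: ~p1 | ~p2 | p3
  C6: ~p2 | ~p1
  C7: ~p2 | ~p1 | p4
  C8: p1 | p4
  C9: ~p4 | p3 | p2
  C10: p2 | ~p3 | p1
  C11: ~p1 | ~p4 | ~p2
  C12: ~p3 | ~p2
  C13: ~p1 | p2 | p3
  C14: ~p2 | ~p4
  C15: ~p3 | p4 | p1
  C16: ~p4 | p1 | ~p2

There are 2^4 = 16 truth assignments over (p1, p2, p3, p4).
Split on p1. With p1 = 1, the clauses containing p1 are satisfied and ~p1 drops from the rest; 2 of the 2^3 = 8 assignments to the other variables satisfy what remains.
With p1 = 0, by the same count on the reduced clause set, 0 assignments work.
(One model: p1=T, p2=F, p3=T, p4=F.)
Total: 2 + 0 = 2.

2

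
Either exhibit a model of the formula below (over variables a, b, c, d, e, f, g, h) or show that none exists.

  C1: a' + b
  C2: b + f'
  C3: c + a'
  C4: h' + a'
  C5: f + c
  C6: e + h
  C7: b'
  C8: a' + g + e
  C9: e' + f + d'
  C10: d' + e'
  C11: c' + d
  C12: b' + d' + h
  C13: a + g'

a: 0,  b: 0,  c: 1,  d: 1,  e: 0,  f: 0,  g: 0,  h: 1

(b') alone gives b = 0.
(a') alone gives a = 0.
(f') alone gives f = 0.
(c) alone gives c = 1.
(d) alone gives d = 1.
(e') alone gives e = 0.
(h) alone gives h = 1.
(g') alone gives g = 0.
Every clause now holds.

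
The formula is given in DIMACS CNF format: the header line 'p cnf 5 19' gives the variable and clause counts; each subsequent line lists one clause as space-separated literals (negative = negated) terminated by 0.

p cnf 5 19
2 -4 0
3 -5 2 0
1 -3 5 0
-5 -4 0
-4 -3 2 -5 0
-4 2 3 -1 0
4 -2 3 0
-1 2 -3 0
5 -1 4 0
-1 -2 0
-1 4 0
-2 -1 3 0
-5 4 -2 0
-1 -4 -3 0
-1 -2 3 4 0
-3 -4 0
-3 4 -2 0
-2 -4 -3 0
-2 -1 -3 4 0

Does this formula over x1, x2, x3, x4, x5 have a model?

Branch on x2: set x2 = False.
The clause (¬x4) is unit, so x4 = False.
The clause (¬x1) is unit, so x1 = False.
Branch on x3: set x3 = False.
The clause (¬x5) is unit, so x5 = False.
Every clause now holds.
A satisfying assignment: x1=False,  x2=False,  x3=False,  x4=False,  x5=False.

Yes, satisfiable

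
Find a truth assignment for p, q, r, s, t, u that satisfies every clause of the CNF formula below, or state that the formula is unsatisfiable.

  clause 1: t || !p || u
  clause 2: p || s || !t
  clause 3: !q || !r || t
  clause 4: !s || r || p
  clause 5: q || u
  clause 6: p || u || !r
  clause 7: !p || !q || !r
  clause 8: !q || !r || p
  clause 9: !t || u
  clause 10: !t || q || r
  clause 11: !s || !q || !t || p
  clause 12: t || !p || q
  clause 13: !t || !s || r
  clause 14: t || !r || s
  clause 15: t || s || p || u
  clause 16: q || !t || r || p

Suppose q = true.
Suppose r = false.
Suppose s = false.
Suppose p = false.
(!t) alone gives t = false.
(u) alone gives u = true.
Every clause now holds.

p: false; q: true; r: false; s: false; t: false; u: true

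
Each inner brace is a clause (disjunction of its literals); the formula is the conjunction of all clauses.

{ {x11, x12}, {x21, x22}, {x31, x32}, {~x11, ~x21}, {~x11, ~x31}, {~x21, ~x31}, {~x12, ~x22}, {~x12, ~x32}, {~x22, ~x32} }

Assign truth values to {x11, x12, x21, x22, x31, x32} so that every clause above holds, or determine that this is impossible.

UNSATISFIABLE

Case x11 = 1:
The clause (~x21) is unit, so x21 = 0.
The clause (x22) is unit, so x22 = 1.
The clause (~x31) is unit, so x31 = 0.
The clause (x32) is unit, so x32 = 1.
But (~x32) is also a unit clause — contradiction.
Undo x11 and try x11 = 0.
The clause (x12) is unit, so x12 = 1.
The clause (~x22) is unit, so x22 = 0.
The clause (x21) is unit, so x21 = 1.
The clause (~x31) is unit, so x31 = 0.
The clause (x32) is unit, so x32 = 1.
But (~x32) is also a unit clause — contradiction.
Either choice for x11 ends in contradiction.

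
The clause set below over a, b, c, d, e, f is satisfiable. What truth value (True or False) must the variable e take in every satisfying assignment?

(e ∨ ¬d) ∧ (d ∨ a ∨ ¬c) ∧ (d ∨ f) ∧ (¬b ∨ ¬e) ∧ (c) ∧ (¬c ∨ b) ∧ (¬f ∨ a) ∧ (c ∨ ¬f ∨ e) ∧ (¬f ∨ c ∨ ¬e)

Suppose e = True.
(¬b) alone gives b = False.
(c) alone gives c = True.
Now (¬c) is unsatisfied and unit — conflict.
So every satisfying assignment has e = False.

False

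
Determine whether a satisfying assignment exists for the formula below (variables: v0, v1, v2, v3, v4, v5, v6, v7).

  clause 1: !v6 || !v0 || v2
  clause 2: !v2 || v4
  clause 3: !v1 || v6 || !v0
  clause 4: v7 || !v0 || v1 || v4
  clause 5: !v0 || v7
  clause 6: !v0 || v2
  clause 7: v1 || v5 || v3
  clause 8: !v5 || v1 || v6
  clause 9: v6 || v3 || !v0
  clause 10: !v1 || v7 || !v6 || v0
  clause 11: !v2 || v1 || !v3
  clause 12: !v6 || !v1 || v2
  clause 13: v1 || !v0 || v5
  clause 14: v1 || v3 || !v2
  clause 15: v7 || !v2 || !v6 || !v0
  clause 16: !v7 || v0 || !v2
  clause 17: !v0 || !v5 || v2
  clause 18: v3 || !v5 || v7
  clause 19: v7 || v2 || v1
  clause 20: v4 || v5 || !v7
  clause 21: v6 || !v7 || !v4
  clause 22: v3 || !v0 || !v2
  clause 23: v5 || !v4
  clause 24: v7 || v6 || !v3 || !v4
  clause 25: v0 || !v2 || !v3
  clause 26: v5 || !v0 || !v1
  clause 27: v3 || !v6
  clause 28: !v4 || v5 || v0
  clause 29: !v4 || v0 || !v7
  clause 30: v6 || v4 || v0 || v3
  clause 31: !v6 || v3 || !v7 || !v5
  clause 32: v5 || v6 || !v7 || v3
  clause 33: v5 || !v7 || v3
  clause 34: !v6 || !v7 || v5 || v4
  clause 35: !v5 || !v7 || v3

Yes

Try v2 = false.
(!v0) alone gives v0 = false.
Try v6 = false.
Try v5 = true.
(v1) alone gives v1 = true.
Try v3 = true.
Try v7 = true.
(!v4) alone gives v4 = false.
Every clause now holds.
A satisfying assignment: v0: false; v1: true; v2: false; v3: true; v4: false; v5: true; v6: false; v7: true.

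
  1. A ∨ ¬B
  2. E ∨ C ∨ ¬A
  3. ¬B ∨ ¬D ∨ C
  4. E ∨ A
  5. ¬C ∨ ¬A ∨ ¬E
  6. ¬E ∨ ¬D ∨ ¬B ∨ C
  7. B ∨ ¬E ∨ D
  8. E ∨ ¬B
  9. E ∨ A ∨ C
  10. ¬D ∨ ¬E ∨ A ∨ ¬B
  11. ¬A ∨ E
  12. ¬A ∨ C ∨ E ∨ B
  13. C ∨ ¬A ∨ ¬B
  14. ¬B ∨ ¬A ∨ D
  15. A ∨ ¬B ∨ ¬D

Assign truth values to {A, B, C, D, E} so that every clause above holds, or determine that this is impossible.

A: False,  B: False,  C: False,  D: True,  E: True

Try A = False.
Unit clause (¬B) forces B = False.
Unit clause (E) forces E = True.
Unit clause (D) forces D = True.
All clauses hold; C can take either value.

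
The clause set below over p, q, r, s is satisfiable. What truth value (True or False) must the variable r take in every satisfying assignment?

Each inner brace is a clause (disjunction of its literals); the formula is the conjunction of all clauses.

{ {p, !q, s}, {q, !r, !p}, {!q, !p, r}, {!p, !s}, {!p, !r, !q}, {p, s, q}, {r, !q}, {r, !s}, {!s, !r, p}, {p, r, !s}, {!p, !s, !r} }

False

Suppose r = true.
Suppose q = true.
Unit clause (!p) forces p = false.
Unit clause (s) forces s = true.
Now (!s) is unsatisfied and unit — conflict.
That branch fails; take q = false instead.
Unit clause (!p) forces p = false.
Unit clause (s) forces s = true.
Now (!s) is unsatisfied and unit — conflict.
Both values of q lead to a conflict.
So every satisfying assignment has r = False.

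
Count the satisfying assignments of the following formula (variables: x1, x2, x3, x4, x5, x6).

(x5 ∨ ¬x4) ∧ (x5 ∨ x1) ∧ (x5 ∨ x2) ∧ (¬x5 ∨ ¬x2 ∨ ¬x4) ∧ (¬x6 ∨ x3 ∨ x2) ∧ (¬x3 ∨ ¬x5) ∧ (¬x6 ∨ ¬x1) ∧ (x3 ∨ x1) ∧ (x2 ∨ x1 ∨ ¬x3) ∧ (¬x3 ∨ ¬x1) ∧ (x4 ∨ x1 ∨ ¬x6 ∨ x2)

4

There are 2^6 = 64 truth assignments over (x1, x2, x3, x4, x5, x6).
Split on x6. With x6 = True, the clauses containing x6 are satisfied and ¬x6 drops from the rest; 0 of the 2^5 = 32 assignments to the other variables satisfy what remains.
With x6 = False, by the same count on the reduced clause set, 4 assignments work.
Total: 0 + 4 = 4.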